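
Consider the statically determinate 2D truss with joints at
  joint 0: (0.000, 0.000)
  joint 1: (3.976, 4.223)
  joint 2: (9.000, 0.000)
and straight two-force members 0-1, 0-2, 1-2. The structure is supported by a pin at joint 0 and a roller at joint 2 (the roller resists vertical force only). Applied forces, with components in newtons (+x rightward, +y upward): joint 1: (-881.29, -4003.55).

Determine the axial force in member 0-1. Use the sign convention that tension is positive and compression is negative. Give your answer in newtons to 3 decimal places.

-3637.508

N=3 nodes, M=3 members, R=3 reactions → 2N=6, M+R=6
member 0 (0-1): L=5.8002, (cx,cy)=(0.6855,0.7281)
member 1 (0-2): L=9.0000, (cx,cy)=(1.0000,0.0000)
member 2 (1-2): L=6.5631, (cx,cy)=(0.7655,-0.6434)
solve A·x = −loads:
  F[0-1] = -3637.5081 N (compression)
  F[0-2] = +1612.1991 N (tension)
  F[1-2] = -2106.0961 N (compression)
  Rx@0 = +881.2900 N
  Ry@0 = +2648.3914 N
  Ry@2 = +1355.1586 N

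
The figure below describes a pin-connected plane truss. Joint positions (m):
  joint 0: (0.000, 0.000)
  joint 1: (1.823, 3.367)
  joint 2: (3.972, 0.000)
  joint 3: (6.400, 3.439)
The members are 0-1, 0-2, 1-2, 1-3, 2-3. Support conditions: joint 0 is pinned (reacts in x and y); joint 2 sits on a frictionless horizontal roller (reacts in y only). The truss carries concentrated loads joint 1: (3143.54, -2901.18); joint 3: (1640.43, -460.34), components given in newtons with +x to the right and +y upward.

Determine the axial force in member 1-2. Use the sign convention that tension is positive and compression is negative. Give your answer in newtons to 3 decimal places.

N=4 nodes, M=5 members, R=3 reactions → 2N=8, M+R=8
member 0 (0-1): L=3.8288, (cx,cy)=(0.4761,0.8794)
member 1 (0-2): L=3.9720, (cx,cy)=(1.0000,0.0000)
member 2 (1-2): L=3.9944, (cx,cy)=(0.5380,-0.8429)
member 3 (1-3): L=4.5776, (cx,cy)=(0.9999,0.0157)
member 4 (2-3): L=4.2097, (cx,cy)=(0.5768,0.8169)
solve A·x = −loads:
  F[0-1] = +3180.4044 N (tension)
  F[0-2] = +3269.7054 N (tension)
  F[1-2] = -6722.5426 N (compression)
  F[1-3] = +1987.7586 N (tension)
  F[2-3] = -601.7824 N (compression)
  Rx@0 = -4783.9700 N
  Ry@0 = -2796.7794 N
  Ry@2 = +6158.2994 N

-6722.543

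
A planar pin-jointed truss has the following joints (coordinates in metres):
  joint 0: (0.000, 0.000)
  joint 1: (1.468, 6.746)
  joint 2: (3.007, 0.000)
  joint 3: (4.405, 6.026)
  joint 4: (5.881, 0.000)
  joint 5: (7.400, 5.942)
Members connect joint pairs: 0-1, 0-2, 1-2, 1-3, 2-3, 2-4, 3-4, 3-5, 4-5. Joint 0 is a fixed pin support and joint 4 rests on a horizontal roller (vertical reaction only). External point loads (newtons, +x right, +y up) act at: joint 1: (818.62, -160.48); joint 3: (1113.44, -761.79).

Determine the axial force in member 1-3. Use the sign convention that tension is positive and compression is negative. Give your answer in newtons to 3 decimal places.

N=6 nodes, M=9 members, R=3 reactions → 2N=12, M+R=12
member 0 (0-1): L=6.9039, (cx,cy)=(0.2126,0.9771)
member 1 (0-2): L=3.0070, (cx,cy)=(1.0000,0.0000)
member 2 (1-2): L=6.9193, (cx,cy)=(0.2224,-0.9750)
member 3 (1-3): L=3.0240, (cx,cy)=(0.9712,-0.2381)
member 4 (2-3): L=6.1860, (cx,cy)=(0.2260,0.9741)
member 5 (2-4): L=2.8740, (cx,cy)=(1.0000,0.0000)
member 6 (3-4): L=6.2041, (cx,cy)=(0.2379,-0.9713)
member 7 (3-5): L=2.9962, (cx,cy)=(0.9996,-0.0280)
member 8 (4-5): L=6.1331, (cx,cy)=(0.2477,0.9688)
solve A·x = −loads:
  F[0-1] = +1809.6888 N (tension)
  F[0-2] = +1547.2585 N (tension)
  F[1-2] = -1979.9932 N (compression)
  F[1-3] = +6.7674 N (tension)
  F[2-3] = +1981.6636 N (tension)
  F[2-4] = +659.0256 N (tension)
  F[3-4] = -2770.1095 N (compression)
  F[3-5] = -0.0000 N (compression)
  F[4-5] = +0.0000 N (tension)
  Rx@0 = -1932.0600 N
  Ry@0 = -1768.3047 N
  Ry@4 = +2690.5747 N

6.767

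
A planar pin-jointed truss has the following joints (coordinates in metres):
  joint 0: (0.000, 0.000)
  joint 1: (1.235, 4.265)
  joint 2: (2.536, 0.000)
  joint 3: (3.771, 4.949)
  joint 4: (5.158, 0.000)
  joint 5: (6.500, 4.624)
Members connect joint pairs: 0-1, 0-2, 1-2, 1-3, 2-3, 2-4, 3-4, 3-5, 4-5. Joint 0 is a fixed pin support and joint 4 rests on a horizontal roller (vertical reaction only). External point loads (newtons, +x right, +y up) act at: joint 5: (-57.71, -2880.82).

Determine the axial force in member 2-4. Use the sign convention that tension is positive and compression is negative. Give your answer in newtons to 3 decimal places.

-589.408

N=6 nodes, M=9 members, R=3 reactions → 2N=12, M+R=12
member 0 (0-1): L=4.4402, (cx,cy)=(0.2781,0.9605)
member 1 (0-2): L=2.5360, (cx,cy)=(1.0000,0.0000)
member 2 (1-2): L=4.4590, (cx,cy)=(0.2918,-0.9565)
member 3 (1-3): L=2.6266, (cx,cy)=(0.9655,0.2604)
member 4 (2-3): L=5.1008, (cx,cy)=(0.2421,0.9702)
member 5 (2-4): L=2.6220, (cx,cy)=(1.0000,0.0000)
member 6 (3-4): L=5.1397, (cx,cy)=(0.2699,-0.9629)
member 7 (3-5): L=2.7483, (cx,cy)=(0.9930,-0.1183)
member 8 (4-5): L=4.8148, (cx,cy)=(0.2787,0.9604)
solve A·x = −loads:
  F[0-1] = +726.4573 N (tension)
  F[0-2] = -259.7669 N (compression)
  F[1-2] = -621.4295 N (compression)
  F[1-3] = +397.0701 N (tension)
  F[2-3] = +612.6182 N (tension)
  F[2-4] = -589.4078 N (compression)
  F[3-4] = -817.7309 N (compression)
  F[3-5] = +757.6879 N (tension)
  F[4-5] = -2906.3957 N (compression)
  Rx@0 = +57.7100 N
  Ry@0 = -697.7917 N
  Ry@4 = +3578.6117 N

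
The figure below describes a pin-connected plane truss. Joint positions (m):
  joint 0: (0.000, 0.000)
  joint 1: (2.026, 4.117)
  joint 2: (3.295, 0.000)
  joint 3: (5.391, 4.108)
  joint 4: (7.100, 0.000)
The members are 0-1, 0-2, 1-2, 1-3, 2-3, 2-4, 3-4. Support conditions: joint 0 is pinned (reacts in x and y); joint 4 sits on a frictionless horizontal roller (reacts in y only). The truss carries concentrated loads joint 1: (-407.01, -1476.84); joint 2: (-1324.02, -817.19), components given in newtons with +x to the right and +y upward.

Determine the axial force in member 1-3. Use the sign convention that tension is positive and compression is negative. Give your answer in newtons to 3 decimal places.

-522.297

N=5 nodes, M=7 members, R=3 reactions → 2N=10, M+R=10
member 0 (0-1): L=4.5885, (cx,cy)=(0.4415,0.8972)
member 1 (0-2): L=3.2950, (cx,cy)=(1.0000,0.0000)
member 2 (1-2): L=4.3081, (cx,cy)=(0.2946,-0.9556)
member 3 (1-3): L=3.3650, (cx,cy)=(1.0000,-0.0027)
member 4 (2-3): L=4.6118, (cx,cy)=(0.4545,0.8908)
member 5 (2-4): L=3.8050, (cx,cy)=(1.0000,0.0000)
member 6 (3-4): L=4.4493, (cx,cy)=(0.3841,-0.9233)
solve A·x = −loads:
  F[0-1] = -1927.4321 N (compression)
  F[0-2] = -879.9949 N (compression)
  F[1-2] = +265.7199 N (tension)
  F[1-3] = -522.2971 N (compression)
  F[2-3] = +632.3393 N (tension)
  F[2-4] = +234.9069 N (tension)
  F[3-4] = -611.5700 N (compression)
  Rx@0 = +1731.0300 N
  Ry@0 = +1729.3738 N
  Ry@4 = +564.6562 N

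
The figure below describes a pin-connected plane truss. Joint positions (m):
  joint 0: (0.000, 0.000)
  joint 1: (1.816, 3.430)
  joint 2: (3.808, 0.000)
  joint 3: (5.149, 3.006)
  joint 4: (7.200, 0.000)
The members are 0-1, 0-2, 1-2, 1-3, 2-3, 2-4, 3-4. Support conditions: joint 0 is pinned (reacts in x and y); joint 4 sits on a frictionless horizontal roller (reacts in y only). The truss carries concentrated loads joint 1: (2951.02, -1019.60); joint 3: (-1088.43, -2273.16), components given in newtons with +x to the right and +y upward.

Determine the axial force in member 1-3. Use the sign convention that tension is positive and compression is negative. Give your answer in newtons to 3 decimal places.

-3121.714

N=5 nodes, M=7 members, R=3 reactions → 2N=10, M+R=10
member 0 (0-1): L=3.8811, (cx,cy)=(0.4679,0.8838)
member 1 (0-2): L=3.8080, (cx,cy)=(1.0000,0.0000)
member 2 (1-2): L=3.9665, (cx,cy)=(0.5022,-0.8647)
member 3 (1-3): L=3.3599, (cx,cy)=(0.9920,-0.1262)
member 4 (2-3): L=3.2916, (cx,cy)=(0.4074,0.9132)
member 5 (2-4): L=3.3920, (cx,cy)=(1.0000,0.0000)
member 6 (3-4): L=3.6390, (cx,cy)=(0.5636,-0.8260)
solve A·x = −loads:
  F[0-1] = -518.8598 N (compression)
  F[0-2] = +2105.3704 N (tension)
  F[1-2] = -193.2330 N (compression)
  F[1-3] = -3121.7141 N (compression)
  F[2-3] = +182.9709 N (tension)
  F[2-4] = +1933.7836 N (tension)
  F[3-4] = -3431.0689 N (compression)
  Rx@0 = -1862.5900 N
  Ry@0 = +458.5555 N
  Ry@4 = +2834.2045 N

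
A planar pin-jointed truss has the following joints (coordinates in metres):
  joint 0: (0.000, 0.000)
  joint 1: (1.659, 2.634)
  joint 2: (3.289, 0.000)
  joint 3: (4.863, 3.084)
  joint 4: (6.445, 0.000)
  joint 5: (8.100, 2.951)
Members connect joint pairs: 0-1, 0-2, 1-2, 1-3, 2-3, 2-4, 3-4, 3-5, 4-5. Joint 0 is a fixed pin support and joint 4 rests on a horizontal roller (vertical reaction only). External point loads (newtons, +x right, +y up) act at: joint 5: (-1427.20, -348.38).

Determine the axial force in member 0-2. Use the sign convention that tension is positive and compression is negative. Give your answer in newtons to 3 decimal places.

N=6 nodes, M=9 members, R=3 reactions → 2N=12, M+R=12
member 0 (0-1): L=3.1129, (cx,cy)=(0.5329,0.8462)
member 1 (0-2): L=3.2890, (cx,cy)=(1.0000,0.0000)
member 2 (1-2): L=3.0976, (cx,cy)=(0.5262,-0.8503)
member 3 (1-3): L=3.2354, (cx,cy)=(0.9903,0.1391)
member 4 (2-3): L=3.4624, (cx,cy)=(0.4546,0.8907)
member 5 (2-4): L=3.1560, (cx,cy)=(1.0000,0.0000)
member 6 (3-4): L=3.4661, (cx,cy)=(0.4564,-0.8898)
member 7 (3-5): L=3.2397, (cx,cy)=(0.9992,-0.0411)
member 8 (4-5): L=3.3834, (cx,cy)=(0.4892,0.8722)
solve A·x = −loads:
  F[0-1] = -666.5683 N (compression)
  F[0-2] = -1071.9584 N (compression)
  F[1-2] = +556.2586 N (tension)
  F[1-3] = -654.3163 N (compression)
  F[2-3] = -531.0579 N (compression)
  F[2-4] = -537.8286 N (compression)
  F[3-4] = +689.4986 N (tension)
  F[3-5] = -1205.0897 N (compression)
  F[4-5] = -456.1488 N (compression)
  Rx@0 = +1427.2000 N
  Ry@0 = +564.0184 N
  Ry@4 = -215.6384 N

-1071.958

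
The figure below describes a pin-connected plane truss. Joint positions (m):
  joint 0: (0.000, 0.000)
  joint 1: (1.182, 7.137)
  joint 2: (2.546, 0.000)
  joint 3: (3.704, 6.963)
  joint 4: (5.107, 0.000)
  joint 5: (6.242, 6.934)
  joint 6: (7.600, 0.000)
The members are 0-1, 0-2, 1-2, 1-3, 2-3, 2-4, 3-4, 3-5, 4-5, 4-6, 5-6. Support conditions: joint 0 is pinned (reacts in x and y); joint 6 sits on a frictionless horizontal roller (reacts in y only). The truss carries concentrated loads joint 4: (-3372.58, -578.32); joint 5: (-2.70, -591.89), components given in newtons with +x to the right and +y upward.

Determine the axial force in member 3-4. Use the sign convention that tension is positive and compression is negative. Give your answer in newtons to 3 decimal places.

N=7 nodes, M=11 members, R=3 reactions → 2N=14, M+R=14
member 0 (0-1): L=7.2342, (cx,cy)=(0.1634,0.9866)
member 1 (0-2): L=2.5460, (cx,cy)=(1.0000,0.0000)
member 2 (1-2): L=7.2662, (cx,cy)=(0.1877,-0.9822)
member 3 (1-3): L=2.5280, (cx,cy)=(0.9976,-0.0688)
member 4 (2-3): L=7.0586, (cx,cy)=(0.1641,0.9865)
member 5 (2-4): L=2.5610, (cx,cy)=(1.0000,0.0000)
member 6 (3-4): L=7.1029, (cx,cy)=(0.1975,-0.9803)
member 7 (3-5): L=2.5382, (cx,cy)=(0.9999,-0.0114)
member 8 (4-5): L=7.0263, (cx,cy)=(0.1615,0.9869)
member 9 (4-6): L=2.4930, (cx,cy)=(1.0000,0.0000)
member 10 (5-6): L=7.0657, (cx,cy)=(0.1922,-0.9814)
solve A·x = −loads:
  F[0-1] = -301.9872 N (compression)
  F[0-2] = -3325.9383 N (compression)
  F[1-2] = +310.8863 N (tension)
  F[1-3] = -107.9571 N (compression)
  F[2-3] = -309.5536 N (compression)
  F[2-4] = -3216.7953 N (compression)
  F[3-4] = +306.4696 N (tension)
  F[3-5] = -219.0340 N (compression)
  F[4-5] = +281.5866 N (tension)
  F[4-6] = +170.8332 N (tension)
  F[5-6] = -888.8522 N (compression)
  Rx@0 = +3375.2800 N
  Ry@0 = +297.9290 N
  Ry@6 = +872.2810 N

306.470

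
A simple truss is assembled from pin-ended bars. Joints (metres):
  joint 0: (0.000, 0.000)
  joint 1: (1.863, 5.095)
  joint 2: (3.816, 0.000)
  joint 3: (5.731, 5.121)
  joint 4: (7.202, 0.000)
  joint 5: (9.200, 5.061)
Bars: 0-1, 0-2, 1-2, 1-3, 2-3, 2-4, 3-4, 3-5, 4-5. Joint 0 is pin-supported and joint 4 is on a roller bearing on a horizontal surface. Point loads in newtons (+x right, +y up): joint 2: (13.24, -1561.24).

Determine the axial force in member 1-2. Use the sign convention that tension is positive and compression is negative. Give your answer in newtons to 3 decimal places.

782.143

N=6 nodes, M=9 members, R=3 reactions → 2N=12, M+R=12
member 0 (0-1): L=5.4249, (cx,cy)=(0.3434,0.9392)
member 1 (0-2): L=3.8160, (cx,cy)=(1.0000,0.0000)
member 2 (1-2): L=5.4565, (cx,cy)=(0.3579,-0.9338)
member 3 (1-3): L=3.8681, (cx,cy)=(1.0000,0.0067)
member 4 (2-3): L=5.4673, (cx,cy)=(0.3503,0.9367)
member 5 (2-4): L=3.3860, (cx,cy)=(1.0000,0.0000)
member 6 (3-4): L=5.3281, (cx,cy)=(0.2761,-0.9611)
member 7 (3-5): L=3.4695, (cx,cy)=(0.9999,-0.0173)
member 8 (4-5): L=5.4411, (cx,cy)=(0.3672,0.9301)
solve A·x = −loads:
  F[0-1] = -781.5431 N (compression)
  F[0-2] = +281.6336 N (tension)
  F[1-2] = +782.1427 N (tension)
  F[1-3] = -548.3526 N (compression)
  F[2-3] = +887.1099 N (tension)
  F[2-4] = +237.6199 N (tension)
  F[3-4] = -860.6790 N (compression)
  F[3-5] = +0.0000 N (tension)
  F[4-5] = -0.0000 N (compression)
  Rx@0 = -13.2400 N
  Ry@0 = +734.0126 N
  Ry@4 = +827.2274 N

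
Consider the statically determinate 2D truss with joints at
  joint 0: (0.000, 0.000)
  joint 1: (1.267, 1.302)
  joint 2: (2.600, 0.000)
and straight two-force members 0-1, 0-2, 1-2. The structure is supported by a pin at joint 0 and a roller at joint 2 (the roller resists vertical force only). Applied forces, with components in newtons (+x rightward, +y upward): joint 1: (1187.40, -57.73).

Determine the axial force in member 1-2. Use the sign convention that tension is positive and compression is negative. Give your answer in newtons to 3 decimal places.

-891.241

N=3 nodes, M=3 members, R=3 reactions → 2N=6, M+R=6
member 0 (0-1): L=1.8167, (cx,cy)=(0.6974,0.7167)
member 1 (0-2): L=2.6000, (cx,cy)=(1.0000,0.0000)
member 2 (1-2): L=1.8634, (cx,cy)=(0.7154,-0.6987)
solve A·x = −loads:
  F[0-1] = +788.3860 N (tension)
  F[0-2] = +637.5729 N (tension)
  F[1-2] = -891.2415 N (compression)
  Rx@0 = -1187.4000 N
  Ry@0 = -565.0157 N
  Ry@2 = +622.7457 N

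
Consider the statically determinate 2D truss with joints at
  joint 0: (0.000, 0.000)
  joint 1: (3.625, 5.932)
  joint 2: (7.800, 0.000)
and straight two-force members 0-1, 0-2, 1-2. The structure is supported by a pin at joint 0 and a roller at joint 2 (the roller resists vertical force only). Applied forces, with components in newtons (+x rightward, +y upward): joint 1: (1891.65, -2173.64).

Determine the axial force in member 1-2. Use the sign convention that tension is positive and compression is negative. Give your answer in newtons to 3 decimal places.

N=3 nodes, M=3 members, R=3 reactions → 2N=6, M+R=6
member 0 (0-1): L=6.9519, (cx,cy)=(0.5214,0.8533)
member 1 (0-2): L=7.8000, (cx,cy)=(1.0000,0.0000)
member 2 (1-2): L=7.2539, (cx,cy)=(0.5756,-0.8178)
solve A·x = −loads:
  F[0-1] = +322.4808 N (tension)
  F[0-2] = +1723.4961 N (tension)
  F[1-2] = -2994.5127 N (compression)
  Rx@0 = -1891.6500 N
  Ry@0 = -275.1693 N
  Ry@2 = +2448.8093 N

-2994.513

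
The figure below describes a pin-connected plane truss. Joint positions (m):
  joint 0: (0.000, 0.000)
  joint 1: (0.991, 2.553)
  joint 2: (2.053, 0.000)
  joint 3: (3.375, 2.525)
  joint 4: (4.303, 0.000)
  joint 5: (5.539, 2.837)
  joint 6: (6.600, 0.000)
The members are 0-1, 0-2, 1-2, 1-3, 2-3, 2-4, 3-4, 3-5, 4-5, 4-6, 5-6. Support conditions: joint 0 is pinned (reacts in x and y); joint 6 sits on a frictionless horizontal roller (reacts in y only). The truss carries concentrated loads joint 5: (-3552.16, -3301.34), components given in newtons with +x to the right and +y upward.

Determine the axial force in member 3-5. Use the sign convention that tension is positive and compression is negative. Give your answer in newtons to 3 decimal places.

N=7 nodes, M=11 members, R=3 reactions → 2N=14, M+R=14
member 0 (0-1): L=2.7386, (cx,cy)=(0.3619,0.9322)
member 1 (0-2): L=2.0530, (cx,cy)=(1.0000,0.0000)
member 2 (1-2): L=2.7651, (cx,cy)=(0.3841,-0.9233)
member 3 (1-3): L=2.3842, (cx,cy)=(0.9999,-0.0117)
member 4 (2-3): L=2.8501, (cx,cy)=(0.4638,0.8859)
member 5 (2-4): L=2.2500, (cx,cy)=(1.0000,0.0000)
member 6 (3-4): L=2.6901, (cx,cy)=(0.3450,-0.9386)
member 7 (3-5): L=2.1864, (cx,cy)=(0.9898,0.1427)
member 8 (4-5): L=3.0946, (cx,cy)=(0.3994,0.9168)
member 9 (4-6): L=2.2970, (cx,cy)=(1.0000,0.0000)
member 10 (5-6): L=3.0289, (cx,cy)=(0.3503,-0.9366)
solve A·x = −loads:
  F[0-1] = -2207.1856 N (compression)
  F[0-2] = -2753.4575 N (compression)
  F[1-2] = +2249.6823 N (tension)
  F[1-3] = -1662.8663 N (compression)
  F[2-3] = -2344.6057 N (compression)
  F[2-4] = -801.8945 N (compression)
  F[3-4] = +1680.6563 N (tension)
  F[3-5] = -3364.4651 N (compression)
  F[4-5] = -1720.7013 N (compression)
  F[4-6] = +465.1399 N (tension)
  F[5-6] = -1327.8665 N (compression)
  Rx@0 = +3552.1600 N
  Ry@0 = +2057.6060 N
  Ry@6 = +1243.7340 N

-3364.465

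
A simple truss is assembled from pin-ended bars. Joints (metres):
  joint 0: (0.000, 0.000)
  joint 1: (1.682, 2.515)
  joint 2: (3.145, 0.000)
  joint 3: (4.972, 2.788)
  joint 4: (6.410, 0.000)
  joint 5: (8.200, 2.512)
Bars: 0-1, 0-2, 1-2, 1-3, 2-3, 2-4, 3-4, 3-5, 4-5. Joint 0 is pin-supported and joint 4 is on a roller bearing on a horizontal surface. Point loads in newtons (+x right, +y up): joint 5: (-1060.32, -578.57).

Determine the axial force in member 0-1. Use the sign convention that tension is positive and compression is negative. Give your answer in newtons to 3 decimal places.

N=6 nodes, M=9 members, R=3 reactions → 2N=12, M+R=12
member 0 (0-1): L=3.0256, (cx,cy)=(0.5559,0.8312)
member 1 (0-2): L=3.1450, (cx,cy)=(1.0000,0.0000)
member 2 (1-2): L=2.9096, (cx,cy)=(0.5028,-0.8644)
member 3 (1-3): L=3.3013, (cx,cy)=(0.9966,0.0827)
member 4 (2-3): L=3.3333, (cx,cy)=(0.5481,0.8364)
member 5 (2-4): L=3.2650, (cx,cy)=(1.0000,0.0000)
member 6 (3-4): L=3.1370, (cx,cy)=(0.4584,-0.8887)
member 7 (3-5): L=3.2398, (cx,cy)=(0.9964,-0.0852)
member 8 (4-5): L=3.0845, (cx,cy)=(0.5803,0.8144)
solve A·x = −loads:
  F[0-1] = -305.5210 N (compression)
  F[0-2] = -890.4748 N (compression)
  F[1-2] = +264.7203 N (tension)
  F[1-3] = -303.9940 N (compression)
  F[2-3] = -273.5759 N (compression)
  F[2-4] = -607.4186 N (compression)
  F[3-4] = +344.5154 N (tension)
  F[3-5] = -613.0557 N (compression)
  F[4-5] = -774.5635 N (compression)
  Rx@0 = +1060.3200 N
  Ry@0 = +253.9600 N
  Ry@4 = +324.6100 N

-305.521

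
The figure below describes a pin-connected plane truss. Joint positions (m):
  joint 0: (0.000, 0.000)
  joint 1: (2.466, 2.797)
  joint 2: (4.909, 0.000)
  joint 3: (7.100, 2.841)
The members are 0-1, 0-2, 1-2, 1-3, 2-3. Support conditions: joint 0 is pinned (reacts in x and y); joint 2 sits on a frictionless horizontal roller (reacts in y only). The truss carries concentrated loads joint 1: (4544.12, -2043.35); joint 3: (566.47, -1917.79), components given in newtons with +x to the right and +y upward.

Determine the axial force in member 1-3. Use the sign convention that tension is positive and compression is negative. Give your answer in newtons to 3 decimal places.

2060.665

N=4 nodes, M=5 members, R=3 reactions → 2N=8, M+R=8
member 0 (0-1): L=3.7289, (cx,cy)=(0.6613,0.7501)
member 1 (0-2): L=4.9090, (cx,cy)=(1.0000,0.0000)
member 2 (1-2): L=3.7137, (cx,cy)=(0.6578,-0.7532)
member 3 (1-3): L=4.6342, (cx,cy)=(1.0000,0.0095)
member 4 (2-3): L=3.5877, (cx,cy)=(0.6107,0.7919)
solve A·x = −loads:
  F[0-1] = +3674.2001 N (tension)
  F[0-2] = +2680.7354 N (tension)
  F[1-2] = -6346.3094 N (compression)
  F[1-3] = +2060.6654 N (tension)
  F[2-3] = -2446.5665 N (compression)
  Rx@0 = -5110.5900 N
  Ry@0 = -2756.0030 N
  Ry@2 = +6717.1430 N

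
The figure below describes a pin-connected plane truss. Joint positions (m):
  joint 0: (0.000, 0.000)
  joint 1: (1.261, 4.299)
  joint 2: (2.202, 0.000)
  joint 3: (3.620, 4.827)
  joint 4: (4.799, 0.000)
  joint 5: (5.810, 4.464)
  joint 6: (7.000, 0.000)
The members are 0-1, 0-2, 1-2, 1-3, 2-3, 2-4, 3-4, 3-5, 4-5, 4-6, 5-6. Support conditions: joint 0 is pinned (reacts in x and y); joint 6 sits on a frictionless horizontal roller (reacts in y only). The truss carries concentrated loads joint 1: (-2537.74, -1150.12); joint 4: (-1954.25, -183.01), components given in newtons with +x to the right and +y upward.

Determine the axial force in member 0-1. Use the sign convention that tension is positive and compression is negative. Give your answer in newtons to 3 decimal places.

N=7 nodes, M=11 members, R=3 reactions → 2N=14, M+R=14
member 0 (0-1): L=4.4801, (cx,cy)=(0.2815,0.9596)
member 1 (0-2): L=2.2020, (cx,cy)=(1.0000,0.0000)
member 2 (1-2): L=4.4008, (cx,cy)=(0.2138,-0.9769)
member 3 (1-3): L=2.4174, (cx,cy)=(0.9759,0.2184)
member 4 (2-3): L=5.0310, (cx,cy)=(0.2819,0.9595)
member 5 (2-4): L=2.5970, (cx,cy)=(1.0000,0.0000)
member 6 (3-4): L=4.9689, (cx,cy)=(0.2373,-0.9714)
member 7 (3-5): L=2.2199, (cx,cy)=(0.9865,-0.1635)
member 8 (4-5): L=4.5771, (cx,cy)=(0.2209,0.9753)
member 9 (4-6): L=2.2010, (cx,cy)=(1.0000,0.0000)
member 10 (5-6): L=4.6199, (cx,cy)=(0.2576,-0.9663)
solve A·x = −loads:
  F[0-1] = -2666.8287 N (compression)
  F[0-2] = -3741.3701 N (compression)
  F[1-2] = +1765.2361 N (tension)
  F[1-3] = +1444.5460 N (tension)
  F[2-3] = -1797.2760 N (compression)
  F[2-4] = -2857.3475 N (compression)
  F[3-4] = +1350.9103 N (tension)
  F[3-5] = +590.5076 N (tension)
  F[4-5] = -1157.9221 N (compression)
  F[4-6] = -326.7922 N (compression)
  F[5-6] = +1268.6927 N (tension)
  Rx@0 = +4491.9900 N
  Ry@0 = +2559.0126 N
  Ry@6 = -1225.8826 N

-2666.829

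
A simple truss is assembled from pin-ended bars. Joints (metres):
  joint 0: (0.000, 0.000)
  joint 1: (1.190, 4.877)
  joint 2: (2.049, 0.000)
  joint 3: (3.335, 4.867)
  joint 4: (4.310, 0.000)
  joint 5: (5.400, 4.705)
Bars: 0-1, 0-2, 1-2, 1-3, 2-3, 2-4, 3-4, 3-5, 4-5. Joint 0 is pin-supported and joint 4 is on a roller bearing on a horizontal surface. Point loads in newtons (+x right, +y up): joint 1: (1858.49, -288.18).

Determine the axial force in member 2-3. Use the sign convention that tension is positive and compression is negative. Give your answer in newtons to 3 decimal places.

2252.571

N=6 nodes, M=9 members, R=3 reactions → 2N=12, M+R=12
member 0 (0-1): L=5.0201, (cx,cy)=(0.2370,0.9715)
member 1 (0-2): L=2.0490, (cx,cy)=(1.0000,0.0000)
member 2 (1-2): L=4.9521, (cx,cy)=(0.1735,-0.9848)
member 3 (1-3): L=2.1450, (cx,cy)=(1.0000,-0.0047)
member 4 (2-3): L=5.0340, (cx,cy)=(0.2555,0.9668)
member 5 (2-4): L=2.2610, (cx,cy)=(1.0000,0.0000)
member 6 (3-4): L=4.9637, (cx,cy)=(0.1964,-0.9805)
member 7 (3-5): L=2.0713, (cx,cy)=(0.9969,-0.0782)
member 8 (4-5): L=4.8296, (cx,cy)=(0.2257,0.9742)
solve A·x = −loads:
  F[0-1] = +1949.9473 N (tension)
  F[0-2] = +1396.2591 N (tension)
  F[1-2] = -2211.3519 N (compression)
  F[1-3] = -1012.6829 N (compression)
  F[2-3] = +2252.5706 N (tension)
  F[2-4] = +437.2275 N (tension)
  F[3-4] = -2225.9137 N (compression)
  F[3-5] = -0.0000 N (compression)
  F[4-5] = +0.0000 N (tension)
  Rx@0 = -1858.4900 N
  Ry@0 = -1894.3699 N
  Ry@4 = +2182.5499 N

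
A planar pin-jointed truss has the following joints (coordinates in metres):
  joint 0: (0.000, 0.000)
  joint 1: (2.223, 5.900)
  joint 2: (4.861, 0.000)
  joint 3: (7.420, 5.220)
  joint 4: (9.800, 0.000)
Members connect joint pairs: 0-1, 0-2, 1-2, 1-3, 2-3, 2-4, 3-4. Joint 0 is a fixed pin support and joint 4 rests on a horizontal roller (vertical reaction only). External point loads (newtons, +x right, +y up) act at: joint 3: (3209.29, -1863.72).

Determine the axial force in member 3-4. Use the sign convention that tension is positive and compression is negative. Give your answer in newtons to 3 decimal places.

-3429.586

N=5 nodes, M=7 members, R=3 reactions → 2N=10, M+R=10
member 0 (0-1): L=6.3049, (cx,cy)=(0.3526,0.9358)
member 1 (0-2): L=4.8610, (cx,cy)=(1.0000,0.0000)
member 2 (1-2): L=6.4629, (cx,cy)=(0.4082,-0.9129)
member 3 (1-3): L=5.2413, (cx,cy)=(0.9915,-0.1297)
member 4 (2-3): L=5.8135, (cx,cy)=(0.4402,0.8979)
member 5 (2-4): L=4.9390, (cx,cy)=(1.0000,0.0000)
member 6 (3-4): L=5.7370, (cx,cy)=(0.4149,-0.9099)
solve A·x = −loads:
  F[0-1] = +1343.0718 N (tension)
  F[0-2] = +2735.7456 N (tension)
  F[1-2] = -1534.3665 N (compression)
  F[1-3] = +1109.2109 N (tension)
  F[2-3] = +1559.9895 N (tension)
  F[2-4] = +1422.7751 N (tension)
  F[3-4] = -3429.5862 N (compression)
  Rx@0 = -3209.2900 N
  Ry@0 = -1256.8204 N
  Ry@4 = +3120.5404 N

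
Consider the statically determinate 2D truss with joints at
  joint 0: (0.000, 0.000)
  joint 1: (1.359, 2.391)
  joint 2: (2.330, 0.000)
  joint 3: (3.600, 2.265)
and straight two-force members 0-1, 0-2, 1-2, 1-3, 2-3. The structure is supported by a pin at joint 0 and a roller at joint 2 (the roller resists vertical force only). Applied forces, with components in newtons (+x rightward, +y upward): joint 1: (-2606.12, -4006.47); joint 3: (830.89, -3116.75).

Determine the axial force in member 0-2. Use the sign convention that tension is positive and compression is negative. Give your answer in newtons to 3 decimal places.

-730.853

N=4 nodes, M=5 members, R=3 reactions → 2N=8, M+R=8
member 0 (0-1): L=2.7502, (cx,cy)=(0.4941,0.8694)
member 1 (0-2): L=2.3300, (cx,cy)=(1.0000,0.0000)
member 2 (1-2): L=2.5806, (cx,cy)=(0.3763,-0.9265)
member 3 (1-3): L=2.2445, (cx,cy)=(0.9984,-0.0561)
member 4 (2-3): L=2.5968, (cx,cy)=(0.4891,0.8722)
solve A·x = −loads:
  F[0-1] = -2113.5219 N (compression)
  F[0-2] = -730.8530 N (compression)
  F[1-2] = -2492.7396 N (compression)
  F[1-3] = +2503.6159 N (tension)
  F[2-3] = -3412.1290 N (compression)
  Rx@0 = +1775.2300 N
  Ry@0 = +1837.4579 N
  Ry@2 = +5285.7621 N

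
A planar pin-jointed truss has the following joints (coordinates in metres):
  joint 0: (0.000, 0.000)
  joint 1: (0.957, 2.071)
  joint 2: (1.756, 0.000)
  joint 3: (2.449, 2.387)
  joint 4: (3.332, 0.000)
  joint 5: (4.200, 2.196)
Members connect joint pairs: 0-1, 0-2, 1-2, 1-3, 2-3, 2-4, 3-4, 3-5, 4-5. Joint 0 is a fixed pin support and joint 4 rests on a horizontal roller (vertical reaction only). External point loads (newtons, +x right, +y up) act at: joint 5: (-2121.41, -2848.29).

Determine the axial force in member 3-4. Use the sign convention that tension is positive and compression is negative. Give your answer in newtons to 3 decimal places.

810.613

N=6 nodes, M=9 members, R=3 reactions → 2N=12, M+R=12
member 0 (0-1): L=2.2814, (cx,cy)=(0.4195,0.9078)
member 1 (0-2): L=1.7560, (cx,cy)=(1.0000,0.0000)
member 2 (1-2): L=2.2198, (cx,cy)=(0.3599,-0.9330)
member 3 (1-3): L=1.5251, (cx,cy)=(0.9783,0.2072)
member 4 (2-3): L=2.4856, (cx,cy)=(0.2788,0.9603)
member 5 (2-4): L=1.5760, (cx,cy)=(1.0000,0.0000)
member 6 (3-4): L=2.5451, (cx,cy)=(0.3469,-0.9379)
member 7 (3-5): L=1.7614, (cx,cy)=(0.9941,-0.1084)
member 8 (4-5): L=2.3613, (cx,cy)=(0.3676,0.9300)
solve A·x = −loads:
  F[0-1] = -722.8207 N (compression)
  F[0-2] = -1818.2047 N (compression)
  F[1-2] = +586.5338 N (tension)
  F[1-3] = -525.7343 N (compression)
  F[2-3] = -569.8159 N (compression)
  F[2-4] = -1448.2144 N (compression)
  F[3-4] = +810.6129 N (tension)
  F[3-5] = -960.0936 N (compression)
  F[4-5] = -3174.6658 N (compression)
  Rx@0 = +2121.4100 N
  Ry@0 = +656.1527 N
  Ry@4 = +2192.1373 N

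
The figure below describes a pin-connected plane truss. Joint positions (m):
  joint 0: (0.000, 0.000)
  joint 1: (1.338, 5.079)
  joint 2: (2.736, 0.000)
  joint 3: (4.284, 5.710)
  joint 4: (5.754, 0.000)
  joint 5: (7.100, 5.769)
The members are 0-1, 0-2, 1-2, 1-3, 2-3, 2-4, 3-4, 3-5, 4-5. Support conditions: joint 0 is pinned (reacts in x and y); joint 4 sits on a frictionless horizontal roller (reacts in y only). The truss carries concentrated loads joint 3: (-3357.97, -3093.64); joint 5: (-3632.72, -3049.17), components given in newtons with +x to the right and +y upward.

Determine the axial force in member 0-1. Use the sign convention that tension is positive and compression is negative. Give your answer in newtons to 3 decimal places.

N=6 nodes, M=9 members, R=3 reactions → 2N=12, M+R=12
member 0 (0-1): L=5.2523, (cx,cy)=(0.2547,0.9670)
member 1 (0-2): L=2.7360, (cx,cy)=(1.0000,0.0000)
member 2 (1-2): L=5.2679, (cx,cy)=(0.2654,-0.9641)
member 3 (1-3): L=3.0128, (cx,cy)=(0.9778,0.2094)
member 4 (2-3): L=5.9161, (cx,cy)=(0.2617,0.9652)
member 5 (2-4): L=3.0180, (cx,cy)=(1.0000,0.0000)
member 6 (3-4): L=5.8962, (cx,cy)=(0.2493,-0.9684)
member 7 (3-5): L=2.8166, (cx,cy)=(0.9998,0.0209)
member 8 (4-5): L=5.9239, (cx,cy)=(0.2272,0.9738)
solve A·x = −loads:
  F[0-1] = -7292.1362 N (compression)
  F[0-2] = -5133.0451 N (compression)
  F[1-2] = +6516.9081 N (tension)
  F[1-3] = -3668.4717 N (compression)
  F[2-3] = -6510.0405 N (compression)
  F[2-4] = -1700.1725 N (compression)
  F[3-4] = +4023.4561 N (tension)
  F[3-5] = -2936.2947 N (compression)
  F[4-5] = -3067.9043 N (compression)
  Rx@0 = +6990.6900 N
  Ry@0 = +7051.5534 N
  Ry@4 = -908.7434 N

-7292.136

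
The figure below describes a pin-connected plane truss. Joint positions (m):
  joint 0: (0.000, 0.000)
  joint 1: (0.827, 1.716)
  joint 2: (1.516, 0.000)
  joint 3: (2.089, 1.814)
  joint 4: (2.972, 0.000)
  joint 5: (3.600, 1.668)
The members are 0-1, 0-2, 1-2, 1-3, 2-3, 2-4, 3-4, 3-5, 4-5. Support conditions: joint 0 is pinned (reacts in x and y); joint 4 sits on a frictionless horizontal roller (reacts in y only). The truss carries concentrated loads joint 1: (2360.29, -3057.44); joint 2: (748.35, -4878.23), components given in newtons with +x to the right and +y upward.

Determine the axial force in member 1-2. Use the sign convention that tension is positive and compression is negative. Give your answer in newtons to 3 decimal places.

-133.777

N=6 nodes, M=9 members, R=3 reactions → 2N=12, M+R=12
member 0 (0-1): L=1.9049, (cx,cy)=(0.4341,0.9008)
member 1 (0-2): L=1.5160, (cx,cy)=(1.0000,0.0000)
member 2 (1-2): L=1.8492, (cx,cy)=(0.3726,-0.9280)
member 3 (1-3): L=1.2658, (cx,cy)=(0.9970,0.0774)
member 4 (2-3): L=1.9023, (cx,cy)=(0.3012,0.9536)
member 5 (2-4): L=1.4560, (cx,cy)=(1.0000,0.0000)
member 6 (3-4): L=2.0175, (cx,cy)=(0.4377,-0.8991)
member 7 (3-5): L=1.5180, (cx,cy)=(0.9954,-0.0962)
member 8 (4-5): L=1.7823, (cx,cy)=(0.3524,0.9359)
solve A·x = −loads:
  F[0-1] = -3589.6781 N (compression)
  F[0-2] = +4667.0882 N (tension)
  F[1-2] = -133.7773 N (compression)
  F[1-3] = -3880.5400 N (compression)
  F[2-3] = +5246.0047 N (tension)
  F[2-4] = +2288.7599 N (tension)
  F[3-4] = -5229.4010 N (compression)
  F[3-5] = -0.0000 N (compression)
  F[4-5] = +0.0000 N (tension)
  Rx@0 = -3108.6400 N
  Ry@0 = +3233.7329 N
  Ry@4 = +4701.9371 N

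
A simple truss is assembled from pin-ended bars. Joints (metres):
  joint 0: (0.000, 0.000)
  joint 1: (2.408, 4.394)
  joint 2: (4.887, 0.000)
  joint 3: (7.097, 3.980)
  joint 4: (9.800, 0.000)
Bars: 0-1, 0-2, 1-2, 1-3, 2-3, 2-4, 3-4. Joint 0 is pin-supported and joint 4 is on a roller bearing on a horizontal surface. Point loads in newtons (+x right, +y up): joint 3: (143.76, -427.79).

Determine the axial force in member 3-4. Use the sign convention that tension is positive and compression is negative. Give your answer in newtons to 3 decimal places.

-445.066

N=5 nodes, M=7 members, R=3 reactions → 2N=10, M+R=10
member 0 (0-1): L=5.0106, (cx,cy)=(0.4806,0.8769)
member 1 (0-2): L=4.8870, (cx,cy)=(1.0000,0.0000)
member 2 (1-2): L=5.0451, (cx,cy)=(0.4914,-0.8710)
member 3 (1-3): L=4.7072, (cx,cy)=(0.9961,-0.0879)
member 4 (2-3): L=4.5524, (cx,cy)=(0.4855,0.8743)
member 5 (2-4): L=4.9130, (cx,cy)=(1.0000,0.0000)
member 6 (3-4): L=4.8111, (cx,cy)=(0.5618,-0.8273)
solve A·x = −loads:
  F[0-1] = -67.9713 N (compression)
  F[0-2] = +176.4260 N (tension)
  F[1-2] = +75.5123 N (tension)
  F[1-3] = -70.0420 N (compression)
  F[2-3] = -75.2264 N (compression)
  F[2-4] = +250.0497 N (tension)
  F[3-4] = -445.0656 N (compression)
  Rx@0 = -143.7600 N
  Ry@0 = +59.6073 N
  Ry@4 = +368.1827 N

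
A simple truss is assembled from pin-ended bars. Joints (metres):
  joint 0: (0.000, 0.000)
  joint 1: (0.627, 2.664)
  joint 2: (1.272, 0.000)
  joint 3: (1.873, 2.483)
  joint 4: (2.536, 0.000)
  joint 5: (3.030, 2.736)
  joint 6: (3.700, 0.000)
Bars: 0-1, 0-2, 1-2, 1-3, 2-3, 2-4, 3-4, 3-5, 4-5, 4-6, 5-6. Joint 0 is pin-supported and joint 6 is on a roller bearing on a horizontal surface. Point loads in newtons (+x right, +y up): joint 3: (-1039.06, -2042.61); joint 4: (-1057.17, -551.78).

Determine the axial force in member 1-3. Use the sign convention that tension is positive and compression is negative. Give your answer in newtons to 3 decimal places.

-939.889

N=7 nodes, M=11 members, R=3 reactions → 2N=14, M+R=14
member 0 (0-1): L=2.7368, (cx,cy)=(0.2291,0.9734)
member 1 (0-2): L=1.2720, (cx,cy)=(1.0000,0.0000)
member 2 (1-2): L=2.7410, (cx,cy)=(0.2353,-0.9719)
member 3 (1-3): L=1.2591, (cx,cy)=(0.9896,-0.1438)
member 4 (2-3): L=2.5547, (cx,cy)=(0.2353,0.9719)
member 5 (2-4): L=1.2640, (cx,cy)=(1.0000,0.0000)
member 6 (3-4): L=2.5700, (cx,cy)=(0.2580,-0.9662)
member 7 (3-5): L=1.1843, (cx,cy)=(0.9769,0.2136)
member 8 (4-5): L=2.7802, (cx,cy)=(0.1777,0.9841)
member 9 (4-6): L=1.1640, (cx,cy)=(1.0000,0.0000)
member 10 (5-6): L=2.8168, (cx,cy)=(0.2379,-0.9713)
solve A·x = −loads:
  F[0-1] = -1930.8433 N (compression)
  F[0-2] = -1653.8730 N (compression)
  F[1-2] = +2072.8108 N (tension)
  F[1-3] = -939.8894 N (compression)
  F[2-3] = -2072.7770 N (compression)
  F[2-4] = -678.4767 N (compression)
  F[3-4] = -240.5039 N (compression)
  F[3-5] = -324.1308 N (compression)
  F[4-5] = +796.8222 N (tension)
  F[4-6] = +175.0673 N (tension)
  F[5-6] = -736.0252 N (compression)
  Rx@0 = +2096.2300 N
  Ry@0 = +1879.4882 N
  Ry@6 = +714.9018 N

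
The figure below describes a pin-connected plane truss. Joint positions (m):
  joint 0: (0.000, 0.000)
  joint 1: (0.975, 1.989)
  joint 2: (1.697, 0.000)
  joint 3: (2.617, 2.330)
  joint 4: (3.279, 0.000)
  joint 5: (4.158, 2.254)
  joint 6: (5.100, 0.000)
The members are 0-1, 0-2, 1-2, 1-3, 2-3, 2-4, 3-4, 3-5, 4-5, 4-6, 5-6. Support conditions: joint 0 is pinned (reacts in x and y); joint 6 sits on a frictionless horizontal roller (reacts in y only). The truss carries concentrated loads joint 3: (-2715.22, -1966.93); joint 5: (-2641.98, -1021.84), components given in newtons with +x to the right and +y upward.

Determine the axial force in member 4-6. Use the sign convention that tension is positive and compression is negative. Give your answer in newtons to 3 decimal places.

-236.432

N=7 nodes, M=11 members, R=3 reactions → 2N=14, M+R=14
member 0 (0-1): L=2.2151, (cx,cy)=(0.4402,0.8979)
member 1 (0-2): L=1.6970, (cx,cy)=(1.0000,0.0000)
member 2 (1-2): L=2.1160, (cx,cy)=(0.3412,-0.9400)
member 3 (1-3): L=1.6770, (cx,cy)=(0.9791,0.2033)
member 4 (2-3): L=2.5051, (cx,cy)=(0.3673,0.9301)
member 5 (2-4): L=1.5820, (cx,cy)=(1.0000,0.0000)
member 6 (3-4): L=2.4222, (cx,cy)=(0.2733,-0.9619)
member 7 (3-5): L=1.5429, (cx,cy)=(0.9988,-0.0493)
member 8 (4-5): L=2.4193, (cx,cy)=(0.3633,0.9317)
member 9 (4-6): L=1.8210, (cx,cy)=(1.0000,0.0000)
member 10 (5-6): L=2.4429, (cx,cy)=(0.3856,-0.9227)
solve A·x = −loads:
  F[0-1] = -3958.5891 N (compression)
  F[0-2] = -3614.7984 N (compression)
  F[1-2] = +3158.3890 N (tension)
  F[1-3] = -2880.2519 N (compression)
  F[2-3] = -3191.8946 N (compression)
  F[2-4] = -1364.8719 N (compression)
  F[3-4] = +1740.2669 N (tension)
  F[3-5] = -1754.8588 N (compression)
  F[4-5] = -1796.7993 N (compression)
  F[4-6] = -236.4316 N (compression)
  F[5-6] = +613.1472 N (tension)
  Rx@0 = +5357.2000 N
  Ry@0 = +3554.4992 N
  Ry@6 = -565.7292 N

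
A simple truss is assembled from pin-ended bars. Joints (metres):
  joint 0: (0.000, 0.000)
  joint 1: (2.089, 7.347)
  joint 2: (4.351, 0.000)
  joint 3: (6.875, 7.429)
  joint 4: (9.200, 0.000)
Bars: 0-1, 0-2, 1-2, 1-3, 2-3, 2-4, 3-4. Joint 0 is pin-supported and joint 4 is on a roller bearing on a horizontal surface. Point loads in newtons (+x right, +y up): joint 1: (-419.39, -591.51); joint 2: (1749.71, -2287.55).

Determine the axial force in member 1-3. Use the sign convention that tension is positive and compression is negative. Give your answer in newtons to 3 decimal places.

N=5 nodes, M=7 members, R=3 reactions → 2N=10, M+R=10
member 0 (0-1): L=7.6382, (cx,cy)=(0.2735,0.9619)
member 1 (0-2): L=4.3510, (cx,cy)=(1.0000,0.0000)
member 2 (1-2): L=7.6873, (cx,cy)=(0.2943,-0.9557)
member 3 (1-3): L=4.7867, (cx,cy)=(0.9999,0.0171)
member 4 (2-3): L=7.8461, (cx,cy)=(0.3217,0.9468)
member 5 (2-4): L=4.8490, (cx,cy)=(1.0000,0.0000)
member 6 (3-4): L=7.7843, (cx,cy)=(0.2987,-0.9544)
solve A·x = −loads:
  F[0-1] = -2076.9937 N (compression)
  F[0-2] = +1898.3637 N (tension)
  F[1-2] = +1461.0670 N (tension)
  F[1-3] = -578.6581 N (compression)
  F[2-3] = +941.1961 N (tension)
  F[2-4] = +275.7996 N (tension)
  F[3-4] = -923.4034 N (compression)
  Rx@0 = -1330.3200 N
  Ry@0 = +1997.8061 N
  Ry@4 = +881.2539 N

-578.658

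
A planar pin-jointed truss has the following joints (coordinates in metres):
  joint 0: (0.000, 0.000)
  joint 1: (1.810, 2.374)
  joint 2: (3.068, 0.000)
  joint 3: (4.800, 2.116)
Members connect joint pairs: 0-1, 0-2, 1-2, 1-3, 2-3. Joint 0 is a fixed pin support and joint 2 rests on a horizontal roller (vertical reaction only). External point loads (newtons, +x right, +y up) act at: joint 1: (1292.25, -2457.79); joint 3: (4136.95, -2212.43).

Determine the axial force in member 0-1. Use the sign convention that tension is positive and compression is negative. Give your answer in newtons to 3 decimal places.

N=4 nodes, M=5 members, R=3 reactions → 2N=8, M+R=8
member 0 (0-1): L=2.9853, (cx,cy)=(0.6063,0.7952)
member 1 (0-2): L=3.0680, (cx,cy)=(1.0000,0.0000)
member 2 (1-2): L=2.6867, (cx,cy)=(0.4682,-0.8836)
member 3 (1-3): L=3.0011, (cx,cy)=(0.9963,-0.0860)
member 4 (2-3): L=2.7345, (cx,cy)=(0.6334,0.7738)
solve A·x = −loads:
  F[0-1] = +5148.6867 N (tension)
  F[0-2] = +2307.5225 N (tension)
  F[1-2] = -7957.7935 N (compression)
  F[1-3] = +5576.1464 N (tension)
  F[2-3] = -2239.5949 N (compression)
  Rx@0 = -5429.2000 N
  Ry@0 = -4094.3992 N
  Ry@2 = +8764.6192 N

5148.687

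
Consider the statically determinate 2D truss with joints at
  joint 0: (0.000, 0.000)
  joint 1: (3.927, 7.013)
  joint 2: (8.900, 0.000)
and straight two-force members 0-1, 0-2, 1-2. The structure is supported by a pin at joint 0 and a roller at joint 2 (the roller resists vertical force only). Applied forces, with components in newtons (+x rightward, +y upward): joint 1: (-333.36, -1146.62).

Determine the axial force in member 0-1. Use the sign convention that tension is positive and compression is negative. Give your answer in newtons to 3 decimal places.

-1035.357

N=3 nodes, M=3 members, R=3 reactions → 2N=6, M+R=6
member 0 (0-1): L=8.0376, (cx,cy)=(0.4886,0.8725)
member 1 (0-2): L=8.9000, (cx,cy)=(1.0000,0.0000)
member 2 (1-2): L=8.5973, (cx,cy)=(0.5784,-0.8157)
solve A·x = −loads:
  F[0-1] = -1035.3566 N (compression)
  F[0-2] = +172.4913 N (tension)
  F[1-2] = -298.2008 N (compression)
  Rx@0 = +333.3600 N
  Ry@0 = +903.3702 N
  Ry@2 = +243.2498 N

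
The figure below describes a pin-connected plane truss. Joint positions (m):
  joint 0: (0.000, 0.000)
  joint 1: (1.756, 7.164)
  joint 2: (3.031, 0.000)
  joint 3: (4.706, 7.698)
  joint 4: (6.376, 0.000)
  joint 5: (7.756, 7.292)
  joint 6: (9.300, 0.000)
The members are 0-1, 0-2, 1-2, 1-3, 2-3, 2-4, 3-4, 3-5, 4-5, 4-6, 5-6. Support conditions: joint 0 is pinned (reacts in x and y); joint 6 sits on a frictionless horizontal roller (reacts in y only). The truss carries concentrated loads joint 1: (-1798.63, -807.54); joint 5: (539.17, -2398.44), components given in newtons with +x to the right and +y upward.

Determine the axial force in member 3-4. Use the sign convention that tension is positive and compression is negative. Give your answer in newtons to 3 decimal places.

N=7 nodes, M=11 members, R=3 reactions → 2N=14, M+R=14
member 0 (0-1): L=7.3761, (cx,cy)=(0.2381,0.9712)
member 1 (0-2): L=3.0310, (cx,cy)=(1.0000,0.0000)
member 2 (1-2): L=7.2766, (cx,cy)=(0.1752,-0.9845)
member 3 (1-3): L=2.9979, (cx,cy)=(0.9840,0.1781)
member 4 (2-3): L=7.8781, (cx,cy)=(0.2126,0.9771)
member 5 (2-4): L=3.3450, (cx,cy)=(1.0000,0.0000)
member 6 (3-4): L=7.8771, (cx,cy)=(0.2120,-0.9773)
member 7 (3-5): L=3.0769, (cx,cy)=(0.9913,-0.1320)
member 8 (4-5): L=7.4214, (cx,cy)=(0.1859,0.9826)
member 9 (4-6): L=2.9240, (cx,cy)=(1.0000,0.0000)
member 10 (5-6): L=7.4537, (cx,cy)=(0.2071,-0.9783)
solve A·x = −loads:
  F[0-1] = -2075.7040 N (compression)
  F[0-2] = -765.3032 N (compression)
  F[1-2] = +1421.5210 N (tension)
  F[1-3] = +1072.5462 N (tension)
  F[2-3] = -1432.2763 N (compression)
  F[2-4] = -211.7024 N (compression)
  F[3-4] = +1168.0487 N (tension)
  F[3-5] = +507.6757 N (tension)
  F[4-5] = -1161.7581 N (compression)
  F[4-6] = +251.9598 N (tension)
  F[5-6] = -1216.3376 N (compression)
  Rx@0 = +1259.4600 N
  Ry@0 = +2016.0248 N
  Ry@6 = +1189.9552 N

1168.049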